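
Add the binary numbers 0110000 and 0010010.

Add column by column from the right: bit + bit + carry-in; write the sum mod 2, carry 1 when the sum is 2 or 3.
carry:  1100000
        0110000
+       0010010
---------------
       01000010
(the carry out of the leftmost column, 0, becomes the leading bit)
Decimal check:
  0110000 = 32 + 16 = 48
  0010010 = 16 + 2 = 18
  48 + 18 = 66, and 01000010 = 64 + 2 = 66 ✓



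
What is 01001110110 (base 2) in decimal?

Sum of powers of 2 for each 1-bit:
2^1 + 2^2 + 2^4 + 2^5 + 2^6 + 2^9
= 2 + 4 + 16 + 32 + 64 + 512
= 630



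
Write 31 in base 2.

Using repeated division by 2:
31 ÷ 2 = 15 remainder 1
15 ÷ 2 = 7 remainder 1
7 ÷ 2 = 3 remainder 1
3 ÷ 2 = 1 remainder 1
1 ÷ 2 = 0 remainder 1
Reading remainders bottom to top: 11111



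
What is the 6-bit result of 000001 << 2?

Original: 000001 (decimal 1)
Shift left by 2 positions
Append 2 zeros on the right
Result: 000100 (decimal 4)
Equivalent: 1 << 2 = 1 × 2^2 = 4



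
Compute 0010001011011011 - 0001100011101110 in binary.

Method 1 - Direct subtraction (column by column from the right: bit − bit − borrow-in; if negative, add 2 and borrow 1 from the next column):
borrow: 0011001111011000
        0010001011011011
-       0001100011101110
------------------------
        0000100111101101

Method 2 - Add two's complement:
Two's complement of 0001100011101110: invert → 1110011100010001, add 1 → 1110011100010010
  0010001011011011
+ 1110011100010010
------------------
 10000100111101101  (end carry out of the top bit = 1)
Discarding the end carry: 0000100111101101
Decimal check:
  0010001011011011 = 8192 + 512 + 128 + 64 + 16 + 8 + 2 + 1 = 8923
  0001100011101110 = 4096 + 2048 + 128 + 64 + 32 + 8 + 4 + 2 = 6382
  8923 - 6382 = 2541, and 0000100111101101 = 2048 + 256 + 128 + 64 + 32 + 8 + 4 + 1 = 2541 ✓



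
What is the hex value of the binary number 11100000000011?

Group into 4-bit nibbles from right:
  0011 = 3
  1000 = 8
  0000 = 0
  0011 = 3
Result: 3803



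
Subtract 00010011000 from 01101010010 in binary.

Method 1 - Direct subtraction (column by column from the right: bit − bit − borrow-in; if negative, add 2 and borrow 1 from the next column):
borrow: 00101110000
        01101010010
-       00010011000
-------------------
        01010111010

Method 2 - Add two's complement:
Two's complement of 00010011000: invert → 11101100111, add 1 → 11101101000
  01101010010
+ 11101101000
-------------
 101010111010  (end carry out of the top bit = 1)
Discarding the end carry: 01010111010
Decimal check:
  01101010010 = 512 + 256 + 64 + 16 + 2 = 850
  00010011000 = 128 + 16 + 8 = 152
  850 - 152 = 698, and 01010111010 = 512 + 128 + 32 + 16 + 8 + 2 = 698 ✓



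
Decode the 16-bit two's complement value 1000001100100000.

Binary: 1000001100100000
Sign bit: 1 (negative)
Invert: 0111110011011111
Add 1:  0111110011100000
Magnitude: 0111110011100000 = 16384 + 8192 + 4096 + 2048 + 1024 + 128 + 64 + 32 = 31968
Value: -31968



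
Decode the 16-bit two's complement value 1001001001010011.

Binary: 1001001001010011
Sign bit: 1 (negative)
Invert: 0110110110101100
Add 1:  0110110110101101
Magnitude: 0110110110101101 = 16384 + 8192 + 2048 + 1024 + 256 + 128 + 32 + 8 + 4 + 1 = 28077
Value: -28077



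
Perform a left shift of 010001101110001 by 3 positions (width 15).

Original: 010001101110001 (decimal 9073)
Shift left by 3 positions
Append 3 zeros on the right and drop the 3 high bits that overflow the 15-bit width
Result: 001101110001000 (decimal 7048)
Equivalent: 9073 << 3 = 9073 × 2^3 = 72584, truncated to 15 bits = 7048



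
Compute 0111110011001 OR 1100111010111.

OR: 1 when either bit is 1
  0111110011001
| 1100111010111
---------------
  1111111011111
Decimal: 3993 | 6615 = 8159



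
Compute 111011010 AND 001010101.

AND: 1 only when both bits are 1
  111011010
& 001010101
-----------
  001010000
Decimal: 474 & 85 = 80



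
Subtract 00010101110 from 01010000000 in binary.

Method 1 - Direct subtraction (column by column from the right: bit − bit − borrow-in; if negative, add 2 and borrow 1 from the next column):
borrow: 01111111100
        01010000000
-       00010101110
-------------------
        00111010010

Method 2 - Add two's complement:
Two's complement of 00010101110: invert → 11101010001, add 1 → 11101010010
  01010000000
+ 11101010010
-------------
 100111010010  (end carry out of the top bit = 1)
Discarding the end carry: 00111010010
Decimal check:
  01010000000 = 512 + 128 = 640
  00010101110 = 128 + 32 + 8 + 4 + 2 = 174
  640 - 174 = 466, and 00111010010 = 256 + 128 + 64 + 16 + 2 = 466 ✓



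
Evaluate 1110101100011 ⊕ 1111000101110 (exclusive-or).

XOR: 1 when bits differ
  1110101100011
^ 1111000101110
---------------
  0001101001101
Decimal: 7523 ^ 7726 = 845



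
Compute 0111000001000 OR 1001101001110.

OR: 1 when either bit is 1
  0111000001000
| 1001101001110
---------------
  1111101001110
Decimal: 3592 | 4942 = 8014



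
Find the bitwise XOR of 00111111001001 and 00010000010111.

XOR: 1 when bits differ
  00111111001001
^ 00010000010111
----------------
  00101111011110
Decimal: 4041 ^ 1047 = 3038



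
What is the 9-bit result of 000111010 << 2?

Original: 000111010 (decimal 58)
Shift left by 2 positions
Append 2 zeros on the right
Result: 011101000 (decimal 232)
Equivalent: 58 << 2 = 58 × 2^2 = 232



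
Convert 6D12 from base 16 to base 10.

Expand by place value (powers of 16):
Digit values: D = 13
6D12 = 6 × 16^3 + 13 × 16^2 + 1 × 16^1 + 2 × 16^0
= 6 × 4096 + 13 × 256 + 1 × 16 + 2 × 1
= 24576 + 3328 + 16 + 2
= 27922



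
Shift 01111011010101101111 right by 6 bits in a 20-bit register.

Original: 01111011010101101111 (decimal 505199)
Shift right by 6 positions
Drop the 6 low bits; fill with zeros on the left
Result: 00000001111011010101 (decimal 7893)
Equivalent: 505199 >> 6 = 505199 ÷ 2^6 = 7893



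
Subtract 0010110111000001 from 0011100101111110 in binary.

Method 1 - Direct subtraction (column by column from the right: bit − bit − borrow-in; if negative, add 2 and borrow 1 from the next column):
borrow: 0001111100000010
        0011100101111110
-       0010110111000001
------------------------
        0000101110111101

Method 2 - Add two's complement:
Two's complement of 0010110111000001: invert → 1101001000111110, add 1 → 1101001000111111
  0011100101111110
+ 1101001000111111
------------------
 10000101110111101  (end carry out of the top bit = 1)
Discarding the end carry: 0000101110111101
Decimal check:
  0011100101111110 = 8192 + 4096 + 2048 + 256 + 64 + 32 + 16 + 8 + 4 + 2 = 14718
  0010110111000001 = 8192 + 2048 + 1024 + 256 + 128 + 64 + 1 = 11713
  14718 - 11713 = 3005, and 0000101110111101 = 2048 + 512 + 256 + 128 + 32 + 16 + 8 + 4 + 1 = 3005 ✓



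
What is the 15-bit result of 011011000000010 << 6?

Original: 011011000000010 (decimal 13826)
Shift left by 6 positions
Append 6 zeros on the right and drop the 6 high bits that overflow the 15-bit width
Result: 000000010000000 (decimal 128)
Equivalent: 13826 << 6 = 13826 × 2^6 = 884864, truncated to 15 bits = 128



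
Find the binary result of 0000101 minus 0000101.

Method 1 - Direct subtraction (column by column from the right: bit − bit − borrow-in; if negative, add 2 and borrow 1 from the next column):
borrow: 0000000
        0000101
-       0000101
---------------
        0000000

Method 2 - Add two's complement:
Two's complement of 0000101: invert → 1111010, add 1 → 1111011
  0000101
+ 1111011
---------
 10000000  (end carry out of the top bit = 1)
Discarding the end carry: 0000000
Decimal check:
  0000101 = 4 + 1 = 5
  0000101 = 4 + 1 = 5
  5 - 5 = 0, and 0000000 = 0 ✓



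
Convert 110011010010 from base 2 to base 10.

Sum of powers of 2 for each 1-bit:
2^1 + 2^4 + 2^6 + 2^7 + 2^10 + 2^11
= 2 + 16 + 64 + 128 + 1024 + 2048
= 3282



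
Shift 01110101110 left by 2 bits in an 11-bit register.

Original: 01110101110 (decimal 942)
Shift left by 2 positions
Append 2 zeros on the right and drop the 2 high bits that overflow the 11-bit width
Result: 11010111000 (decimal 1720)
Equivalent: 942 << 2 = 942 × 2^2 = 3768, truncated to 11 bits = 1720



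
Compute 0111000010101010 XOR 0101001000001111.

XOR: 1 when bits differ
  0111000010101010
^ 0101001000001111
------------------
  0010001010100101
Decimal: 28842 ^ 21007 = 8869



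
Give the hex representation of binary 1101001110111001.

Group into 4-bit nibbles from right:
  1101 = D
  0011 = 3
  1011 = B
  1001 = 9
Result: D3B9



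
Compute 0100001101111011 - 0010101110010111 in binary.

Method 1 - Direct subtraction (column by column from the right: bit − bit − borrow-in; if negative, add 2 and borrow 1 from the next column):
borrow: 0111111100001000
        0100001101111011
-       0010101110010111
------------------------
        0001011111100100

Method 2 - Add two's complement:
Two's complement of 0010101110010111: invert → 1101010001101000, add 1 → 1101010001101001
  0100001101111011
+ 1101010001101001
------------------
 10001011111100100  (end carry out of the top bit = 1)
Discarding the end carry: 0001011111100100
Decimal check:
  0100001101111011 = 16384 + 512 + 256 + 64 + 32 + 16 + 8 + 2 + 1 = 17275
  0010101110010111 = 8192 + 2048 + 512 + 256 + 128 + 16 + 4 + 2 + 1 = 11159
  17275 - 11159 = 6116, and 0001011111100100 = 4096 + 1024 + 512 + 256 + 128 + 64 + 32 + 4 = 6116 ✓



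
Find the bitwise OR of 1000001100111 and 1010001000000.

OR: 1 when either bit is 1
  1000001100111
| 1010001000000
---------------
  1010001100111
Decimal: 4199 | 5184 = 5223



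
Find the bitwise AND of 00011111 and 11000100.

AND: 1 only when both bits are 1
  00011111
& 11000100
----------
  00000100
Decimal: 31 & 196 = 4



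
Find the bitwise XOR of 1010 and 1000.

XOR: 1 when bits differ
  1010
^ 1000
------
  0010
Decimal: 10 ^ 8 = 2



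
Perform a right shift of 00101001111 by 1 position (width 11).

Original: 00101001111 (decimal 335)
Shift right by 1 position
Drop the 1 low bit; fill with zero on the left
Result: 00010100111 (decimal 167)
Equivalent: 335 >> 1 = 335 ÷ 2^1 = 167



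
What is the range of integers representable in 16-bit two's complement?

For 16-bit two's complement:
Minimum: -2^15 = -32768
Maximum: 2^15 - 1 = 32767



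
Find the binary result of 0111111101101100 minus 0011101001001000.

Method 1 - Direct subtraction (column by column from the right: bit − bit − borrow-in; if negative, add 2 and borrow 1 from the next column):
borrow: 0000000000000000
        0111111101101100
-       0011101001001000
------------------------
        0100010100100100

Method 2 - Add two's complement:
Two's complement of 0011101001001000: invert → 1100010110110111, add 1 → 1100010110111000
  0111111101101100
+ 1100010110111000
------------------
 10100010100100100  (end carry out of the top bit = 1)
Discarding the end carry: 0100010100100100
Decimal check:
  0111111101101100 = 16384 + 8192 + 4096 + 2048 + 1024 + 512 + 256 + 64 + 32 + 8 + 4 = 32620
  0011101001001000 = 8192 + 4096 + 2048 + 512 + 64 + 8 = 14920
  32620 - 14920 = 17700, and 0100010100100100 = 16384 + 1024 + 256 + 32 + 4 = 17700 ✓



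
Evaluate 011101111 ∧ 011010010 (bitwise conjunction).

AND: 1 only when both bits are 1
  011101111
& 011010010
-----------
  011000010
Decimal: 239 & 210 = 194



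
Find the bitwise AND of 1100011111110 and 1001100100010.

AND: 1 only when both bits are 1
  1100011111110
& 1001100100010
---------------
  1000000100010
Decimal: 6398 & 4898 = 4130



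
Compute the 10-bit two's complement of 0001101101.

Original: 0001101101
Step 1 - Invert all bits: 1110010010
Step 2 - Add 1: 1110010011
Verification: 0001101101 + 1110010011 = 10000000000; discarding the end carry (carry out of the top bit) leaves the 10-bit value 0000000000, as required for x + (-x)



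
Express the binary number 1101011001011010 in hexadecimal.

Group into 4-bit nibbles from right:
  1101 = D
  0110 = 6
  0101 = 5
  1010 = A
Result: D65A



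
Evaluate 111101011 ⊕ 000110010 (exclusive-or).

XOR: 1 when bits differ
  111101011
^ 000110010
-----------
  111011001
Decimal: 491 ^ 50 = 473



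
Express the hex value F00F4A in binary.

Convert each hex digit to 4 bits:
  F = 1111
  0 = 0000
  0 = 0000
  F = 1111
  4 = 0100
  A = 1010
Concatenate: 111100000000111101001010



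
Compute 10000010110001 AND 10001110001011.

AND: 1 only when both bits are 1
  10000010110001
& 10001110001011
----------------
  10000010000001
Decimal: 8369 & 9099 = 8321



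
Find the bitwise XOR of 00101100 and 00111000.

XOR: 1 when bits differ
  00101100
^ 00111000
----------
  00010100
Decimal: 44 ^ 56 = 20



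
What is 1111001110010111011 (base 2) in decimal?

Sum of powers of 2 for each 1-bit:
2^0 + 2^1 + 2^3 + 2^4 + 2^5 + 2^7 + 2^10 + 2^11 + 2^12 + 2^15 + 2^16 + 2^17 + 2^18
= 1 + 2 + 8 + 16 + 32 + 128 + 1024 + 2048 + 4096 + 32768 + 65536 + 131072 + 262144
= 498875



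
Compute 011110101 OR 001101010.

OR: 1 when either bit is 1
  011110101
| 001101010
-----------
  011111111
Decimal: 245 | 106 = 255



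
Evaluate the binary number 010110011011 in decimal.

Sum of powers of 2 for each 1-bit:
2^0 + 2^1 + 2^3 + 2^4 + 2^7 + 2^8 + 2^10
= 1 + 2 + 8 + 16 + 128 + 256 + 1024
= 1435



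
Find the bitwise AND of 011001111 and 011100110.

AND: 1 only when both bits are 1
  011001111
& 011100110
-----------
  011000110
Decimal: 207 & 230 = 198



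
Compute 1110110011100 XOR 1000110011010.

XOR: 1 when bits differ
  1110110011100
^ 1000110011010
---------------
  0110000000110
Decimal: 7580 ^ 4506 = 3078



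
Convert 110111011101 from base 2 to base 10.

Sum of powers of 2 for each 1-bit:
2^0 + 2^2 + 2^3 + 2^4 + 2^6 + 2^7 + 2^8 + 2^10 + 2^11
= 1 + 4 + 8 + 16 + 64 + 128 + 256 + 1024 + 2048
= 3549



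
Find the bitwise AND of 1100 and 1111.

AND: 1 only when both bits are 1
  1100
& 1111
------
  1100
Decimal: 12 & 15 = 12



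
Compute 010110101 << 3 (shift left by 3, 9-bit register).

Original: 010110101 (decimal 181)
Shift left by 3 positions
Append 3 zeros on the right and drop the 3 high bits that overflow the 9-bit width
Result: 110101000 (decimal 424)
Equivalent: 181 << 3 = 181 × 2^3 = 1448, truncated to 9 bits = 424



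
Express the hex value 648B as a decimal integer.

Expand by place value (powers of 16):
Digit values: B = 11
648B = 6 × 16^3 + 4 × 16^2 + 8 × 16^1 + 11 × 16^0
= 6 × 4096 + 4 × 256 + 8 × 16 + 11 × 1
= 24576 + 1024 + 128 + 11
= 25739



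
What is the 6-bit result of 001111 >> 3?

Original: 001111 (decimal 15)
Shift right by 3 positions
Drop the 3 low bits; fill with zeros on the left
Result: 000001 (decimal 1)
Equivalent: 15 >> 3 = 15 ÷ 2^3 = 1



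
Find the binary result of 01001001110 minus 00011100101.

Method 1 - Direct subtraction (column by column from the right: bit − bit − borrow-in; if negative, add 2 and borrow 1 from the next column):
borrow: 01111000010
        01001001110
-       00011100101
-------------------
        00101101001

Method 2 - Add two's complement:
Two's complement of 00011100101: invert → 11100011010, add 1 → 11100011011
  01001001110
+ 11100011011
-------------
 100101101001  (end carry out of the top bit = 1)
Discarding the end carry: 00101101001
Decimal check:
  01001001110 = 512 + 64 + 8 + 4 + 2 = 590
  00011100101 = 128 + 64 + 32 + 4 + 1 = 229
  590 - 229 = 361, and 00101101001 = 256 + 64 + 32 + 8 + 1 = 361 ✓



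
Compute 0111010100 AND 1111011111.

AND: 1 only when both bits are 1
  0111010100
& 1111011111
------------
  0111010100
Decimal: 468 & 991 = 468



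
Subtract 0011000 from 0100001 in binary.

Method 1 - Direct subtraction (column by column from the right: bit − bit − borrow-in; if negative, add 2 and borrow 1 from the next column):
borrow: 0110000
        0100001
-       0011000
---------------
        0001001

Method 2 - Add two's complement:
Two's complement of 0011000: invert → 1100111, add 1 → 1101000
  0100001
+ 1101000
---------
 10001001  (end carry out of the top bit = 1)
Discarding the end carry: 0001001
Decimal check:
  0100001 = 32 + 1 = 33
  0011000 = 16 + 8 = 24
  33 - 24 = 9, and 0001001 = 8 + 1 = 9 ✓



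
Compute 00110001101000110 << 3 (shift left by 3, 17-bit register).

Original: 00110001101000110 (decimal 25414)
Shift left by 3 positions
Append 3 zeros on the right and drop the 3 high bits that overflow the 17-bit width
Result: 10001101000110000 (decimal 72240)
Equivalent: 25414 << 3 = 25414 × 2^3 = 203312, truncated to 17 bits = 72240



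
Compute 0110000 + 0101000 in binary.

Add column by column from the right: bit + bit + carry-in; write the sum mod 2, carry 1 when the sum is 2 or 3.
carry:  1000000
        0110000
+       0101000
---------------
       01011000
(the carry out of the leftmost column, 0, becomes the leading bit)
Decimal check:
  0110000 = 32 + 16 = 48
  0101000 = 32 + 8 = 40
  48 + 40 = 88, and 01011000 = 64 + 16 + 8 = 88 ✓



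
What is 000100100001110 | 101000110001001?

OR: 1 when either bit is 1
  000100100001110
| 101000110001001
-----------------
  101100110001111
Decimal: 2318 | 20873 = 22927



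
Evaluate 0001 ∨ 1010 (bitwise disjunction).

OR: 1 when either bit is 1
  0001
| 1010
------
  1011
Decimal: 1 | 10 = 11



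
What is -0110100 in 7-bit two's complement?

Original: 0110100
Step 1 - Invert all bits: 1001011
Step 2 - Add 1: 1001100
Verification: 0110100 + 1001100 = 10000000; discarding the end carry (carry out of the top bit) leaves the 7-bit value 0000000, as required for x + (-x)



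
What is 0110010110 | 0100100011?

OR: 1 when either bit is 1
  0110010110
| 0100100011
------------
  0110110111
Decimal: 406 | 291 = 439



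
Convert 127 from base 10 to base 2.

Using repeated division by 2:
127 ÷ 2 = 63 remainder 1
63 ÷ 2 = 31 remainder 1
31 ÷ 2 = 15 remainder 1
15 ÷ 2 = 7 remainder 1
7 ÷ 2 = 3 remainder 1
3 ÷ 2 = 1 remainder 1
1 ÷ 2 = 0 remainder 1
Reading remainders bottom to top: 1111111



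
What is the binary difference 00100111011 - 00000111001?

Method 1 - Direct subtraction (column by column from the right: bit − bit − borrow-in; if negative, add 2 and borrow 1 from the next column):
borrow: 00000000000
        00100111011
-       00000111001
-------------------
        00100000010

Method 2 - Add two's complement:
Two's complement of 00000111001: invert → 11111000110, add 1 → 11111000111
  00100111011
+ 11111000111
-------------
 100100000010  (end carry out of the top bit = 1)
Discarding the end carry: 00100000010
Decimal check:
  00100111011 = 256 + 32 + 16 + 8 + 2 + 1 = 315
  00000111001 = 32 + 16 + 8 + 1 = 57
  315 - 57 = 258, and 00100000010 = 256 + 2 = 258 ✓



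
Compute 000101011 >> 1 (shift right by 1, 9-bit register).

Original: 000101011 (decimal 43)
Shift right by 1 position
Drop the 1 low bit; fill with zero on the left
Result: 000010101 (decimal 21)
Equivalent: 43 >> 1 = 43 ÷ 2^1 = 21



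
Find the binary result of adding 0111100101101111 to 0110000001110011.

Add column by column from the right: bit + bit + carry-in; write the sum mod 2, carry 1 when the sum is 2 or 3.
carry:  1100000011111110
        0111100101101111
+       0110000001110011
------------------------
       01101100111100010
(the carry out of the leftmost column, 0, becomes the leading bit)
Decimal check:
  0111100101101111 = 16384 + 8192 + 4096 + 2048 + 256 + 64 + 32 + 8 + 4 + 2 + 1 = 31087
  0110000001110011 = 16384 + 8192 + 64 + 32 + 16 + 2 + 1 = 24691
  31087 + 24691 = 55778, and 01101100111100010 = 32768 + 16384 + 4096 + 2048 + 256 + 128 + 64 + 32 + 2 = 55778 ✓



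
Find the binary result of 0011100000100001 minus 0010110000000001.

Method 1 - Direct subtraction (column by column from the right: bit − bit − borrow-in; if negative, add 2 and borrow 1 from the next column):
borrow: 0001100000000000
        0011100000100001
-       0010110000000001
------------------------
        0000110000100000

Method 2 - Add two's complement:
Two's complement of 0010110000000001: invert → 1101001111111110, add 1 → 1101001111111111
  0011100000100001
+ 1101001111111111
------------------
 10000110000100000  (end carry out of the top bit = 1)
Discarding the end carry: 0000110000100000
Decimal check:
  0011100000100001 = 8192 + 4096 + 2048 + 32 + 1 = 14369
  0010110000000001 = 8192 + 2048 + 1024 + 1 = 11265
  14369 - 11265 = 3104, and 0000110000100000 = 2048 + 1024 + 32 = 3104 ✓



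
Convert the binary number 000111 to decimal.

Sum of powers of 2 for each 1-bit:
2^0 + 2^1 + 2^2
= 1 + 2 + 4
= 7



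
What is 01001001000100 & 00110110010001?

AND: 1 only when both bits are 1
  01001001000100
& 00110110010001
----------------
  00000000000000
Decimal: 4676 & 3473 = 0



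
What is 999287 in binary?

Using repeated division by 2:
999287 ÷ 2 = 499643 remainder 1
499643 ÷ 2 = 249821 remainder 1
249821 ÷ 2 = 124910 remainder 1
124910 ÷ 2 = 62455 remainder 0
62455 ÷ 2 = 31227 remainder 1
31227 ÷ 2 = 15613 remainder 1
15613 ÷ 2 = 7806 remainder 1
7806 ÷ 2 = 3903 remainder 0
3903 ÷ 2 = 1951 remainder 1
1951 ÷ 2 = 975 remainder 1
975 ÷ 2 = 487 remainder 1
487 ÷ 2 = 243 remainder 1
243 ÷ 2 = 121 remainder 1
121 ÷ 2 = 60 remainder 1
60 ÷ 2 = 30 remainder 0
30 ÷ 2 = 15 remainder 0
15 ÷ 2 = 7 remainder 1
7 ÷ 2 = 3 remainder 1
3 ÷ 2 = 1 remainder 1
1 ÷ 2 = 0 remainder 1
Reading remainders bottom to top: 11110011111101110111



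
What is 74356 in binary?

Using repeated division by 2:
74356 ÷ 2 = 37178 remainder 0
37178 ÷ 2 = 18589 remainder 0
18589 ÷ 2 = 9294 remainder 1
9294 ÷ 2 = 4647 remainder 0
4647 ÷ 2 = 2323 remainder 1
2323 ÷ 2 = 1161 remainder 1
1161 ÷ 2 = 580 remainder 1
580 ÷ 2 = 290 remainder 0
290 ÷ 2 = 145 remainder 0
145 ÷ 2 = 72 remainder 1
72 ÷ 2 = 36 remainder 0
36 ÷ 2 = 18 remainder 0
18 ÷ 2 = 9 remainder 0
9 ÷ 2 = 4 remainder 1
4 ÷ 2 = 2 remainder 0
2 ÷ 2 = 1 remainder 0
1 ÷ 2 = 0 remainder 1
Reading remainders bottom to top: 10010001001110100



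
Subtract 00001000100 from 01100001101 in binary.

Method 1 - Direct subtraction (column by column from the right: bit − bit − borrow-in; if negative, add 2 and borrow 1 from the next column):
borrow: 00110000000
        01100001101
-       00001000100
-------------------
        01011001001

Method 2 - Add two's complement:
Two's complement of 00001000100: invert → 11110111011, add 1 → 11110111100
  01100001101
+ 11110111100
-------------
 101011001001  (end carry out of the top bit = 1)
Discarding the end carry: 01011001001
Decimal check:
  01100001101 = 512 + 256 + 8 + 4 + 1 = 781
  00001000100 = 64 + 4 = 68
  781 - 68 = 713, and 01011001001 = 512 + 128 + 64 + 8 + 1 = 713 ✓



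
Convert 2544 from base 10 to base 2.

Using repeated division by 2:
2544 ÷ 2 = 1272 remainder 0
1272 ÷ 2 = 636 remainder 0
636 ÷ 2 = 318 remainder 0
318 ÷ 2 = 159 remainder 0
159 ÷ 2 = 79 remainder 1
79 ÷ 2 = 39 remainder 1
39 ÷ 2 = 19 remainder 1
19 ÷ 2 = 9 remainder 1
9 ÷ 2 = 4 remainder 1
4 ÷ 2 = 2 remainder 0
2 ÷ 2 = 1 remainder 0
1 ÷ 2 = 0 remainder 1
Reading remainders bottom to top: 100111110000



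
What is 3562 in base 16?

Using repeated division by 16 (digits 10–15 are A–F):
3562 ÷ 16 = 222 remainder 10 (A)
222 ÷ 16 = 13 remainder 14 (E)
13 ÷ 16 = 0 remainder 13 (D)
Reading remainders bottom to top: DEA



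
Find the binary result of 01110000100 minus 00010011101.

Method 1 - Direct subtraction (column by column from the right: bit − bit − borrow-in; if negative, add 2 and borrow 1 from the next column):
borrow: 00111111110
        01110000100
-       00010011101
-------------------
        01011100111

Method 2 - Add two's complement:
Two's complement of 00010011101: invert → 11101100010, add 1 → 11101100011
  01110000100
+ 11101100011
-------------
 101011100111  (end carry out of the top bit = 1)
Discarding the end carry: 01011100111
Decimal check:
  01110000100 = 512 + 256 + 128 + 4 = 900
  00010011101 = 128 + 16 + 8 + 4 + 1 = 157
  900 - 157 = 743, and 01011100111 = 512 + 128 + 64 + 32 + 4 + 2 + 1 = 743 ✓



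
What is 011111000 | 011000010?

OR: 1 when either bit is 1
  011111000
| 011000010
-----------
  011111010
Decimal: 248 | 194 = 250



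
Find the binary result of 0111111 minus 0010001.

Method 1 - Direct subtraction (column by column from the right: bit − bit − borrow-in; if negative, add 2 and borrow 1 from the next column):
borrow: 0000000
        0111111
-       0010001
---------------
        0101110

Method 2 - Add two's complement:
Two's complement of 0010001: invert → 1101110, add 1 → 1101111
  0111111
+ 1101111
---------
 10101110  (end carry out of the top bit = 1)
Discarding the end carry: 0101110
Decimal check:
  0111111 = 32 + 16 + 8 + 4 + 2 + 1 = 63
  0010001 = 16 + 1 = 17
  63 - 17 = 46, and 0101110 = 32 + 8 + 4 + 2 = 46 ✓



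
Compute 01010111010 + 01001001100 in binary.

Add column by column from the right: bit + bit + carry-in; write the sum mod 2, carry 1 when the sum is 2 or 3.
carry:  10111110000
        01010111010
+       01001001100
-------------------
       010100000110
(the carry out of the leftmost column, 0, becomes the leading bit)
Decimal check:
  01010111010 = 512 + 128 + 32 + 16 + 8 + 2 = 698
  01001001100 = 512 + 64 + 8 + 4 = 588
  698 + 588 = 1286, and 010100000110 = 1024 + 256 + 4 + 2 = 1286 ✓



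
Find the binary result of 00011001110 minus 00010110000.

Method 1 - Direct subtraction (column by column from the right: bit − bit − borrow-in; if negative, add 2 and borrow 1 from the next column):
borrow: 00001100000
        00011001110
-       00010110000
-------------------
        00000011110

Method 2 - Add two's complement:
Two's complement of 00010110000: invert → 11101001111, add 1 → 11101010000
  00011001110
+ 11101010000
-------------
 100000011110  (end carry out of the top bit = 1)
Discarding the end carry: 00000011110
Decimal check:
  00011001110 = 128 + 64 + 8 + 4 + 2 = 206
  00010110000 = 128 + 32 + 16 = 176
  206 - 176 = 30, and 00000011110 = 16 + 8 + 4 + 2 = 30 ✓



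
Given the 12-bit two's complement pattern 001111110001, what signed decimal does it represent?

Binary: 001111110001
Sign bit: 0 (non-negative)
Read directly as an unsigned value:
001111110001 = 512 + 256 + 128 + 64 + 32 + 16 + 1 = 1009
Value: 1009



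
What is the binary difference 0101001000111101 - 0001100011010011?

Method 1 - Direct subtraction (column by column from the right: bit − bit − borrow-in; if negative, add 2 and borrow 1 from the next column):
borrow: 0111001110000100
        0101001000111101
-       0001100011010011
------------------------
        0011100101101010

Method 2 - Add two's complement:
Two's complement of 0001100011010011: invert → 1110011100101100, add 1 → 1110011100101101
  0101001000111101
+ 1110011100101101
------------------
 10011100101101010  (end carry out of the top bit = 1)
Discarding the end carry: 0011100101101010
Decimal check:
  0101001000111101 = 16384 + 4096 + 512 + 32 + 16 + 8 + 4 + 1 = 21053
  0001100011010011 = 4096 + 2048 + 128 + 64 + 16 + 2 + 1 = 6355
  21053 - 6355 = 14698, and 0011100101101010 = 8192 + 4096 + 2048 + 256 + 64 + 32 + 8 + 2 = 14698 ✓



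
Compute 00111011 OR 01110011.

OR: 1 when either bit is 1
  00111011
| 01110011
----------
  01111011
Decimal: 59 | 115 = 123



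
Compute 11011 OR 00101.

OR: 1 when either bit is 1
  11011
| 00101
-------
  11111
Decimal: 27 | 5 = 31



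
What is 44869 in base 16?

Using repeated division by 16 (digits 10–15 are A–F):
44869 ÷ 16 = 2804 remainder 5
2804 ÷ 16 = 175 remainder 4
175 ÷ 16 = 10 remainder 15 (F)
10 ÷ 16 = 0 remainder 10 (A)
Reading remainders bottom to top: AF45



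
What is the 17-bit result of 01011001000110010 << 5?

Original: 01011001000110010 (decimal 45618)
Shift left by 5 positions
Append 5 zeros on the right and drop the 5 high bits that overflow the 17-bit width
Result: 00100011001000000 (decimal 17984)
Equivalent: 45618 << 5 = 45618 × 2^5 = 1459776, truncated to 17 bits = 17984



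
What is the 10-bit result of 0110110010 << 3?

Original: 0110110010 (decimal 434)
Shift left by 3 positions
Append 3 zeros on the right and drop the 3 high bits that overflow the 10-bit width
Result: 0110010000 (decimal 400)
Equivalent: 434 << 3 = 434 × 2^3 = 3472, truncated to 10 bits = 400



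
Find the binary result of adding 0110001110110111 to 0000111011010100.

Add column by column from the right: bit + bit + carry-in; write the sum mod 2, carry 1 when the sum is 2 or 3.
carry:  0001111111101000
        0110001110110111
+       0000111011010100
------------------------
       00111001010001011
(the carry out of the leftmost column, 0, becomes the leading bit)
Decimal check:
  0110001110110111 = 16384 + 8192 + 512 + 256 + 128 + 32 + 16 + 4 + 2 + 1 = 25527
  0000111011010100 = 2048 + 1024 + 512 + 128 + 64 + 16 + 4 = 3796
  25527 + 3796 = 29323, and 00111001010001011 = 16384 + 8192 + 4096 + 512 + 128 + 8 + 2 + 1 = 29323 ✓



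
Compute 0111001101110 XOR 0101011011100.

XOR: 1 when bits differ
  0111001101110
^ 0101011011100
---------------
  0010010110010
Decimal: 3694 ^ 2780 = 1202



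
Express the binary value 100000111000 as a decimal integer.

Sum of powers of 2 for each 1-bit:
2^3 + 2^4 + 2^5 + 2^11
= 8 + 16 + 32 + 2048
= 2104



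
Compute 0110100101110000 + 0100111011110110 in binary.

Add column by column from the right: bit + bit + carry-in; write the sum mod 2, carry 1 when the sum is 2 or 3.
carry:  1001111111100000
        0110100101110000
+       0100111011110110
------------------------
       01011100001100110
(the carry out of the leftmost column, 0, becomes the leading bit)
Decimal check:
  0110100101110000 = 16384 + 8192 + 2048 + 256 + 64 + 32 + 16 = 26992
  0100111011110110 = 16384 + 2048 + 1024 + 512 + 128 + 64 + 32 + 16 + 4 + 2 = 20214
  26992 + 20214 = 47206, and 01011100001100110 = 32768 + 8192 + 4096 + 2048 + 64 + 32 + 4 + 2 = 47206 ✓



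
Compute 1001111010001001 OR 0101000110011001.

OR: 1 when either bit is 1
  1001111010001001
| 0101000110011001
------------------
  1101111110011001
Decimal: 40585 | 20889 = 57241



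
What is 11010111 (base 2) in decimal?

Sum of powers of 2 for each 1-bit:
2^0 + 2^1 + 2^2 + 2^4 + 2^6 + 2^7
= 1 + 2 + 4 + 16 + 64 + 128
= 215



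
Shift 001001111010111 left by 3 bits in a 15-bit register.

Original: 001001111010111 (decimal 5079)
Shift left by 3 positions
Append 3 zeros on the right and drop the 3 high bits that overflow the 15-bit width
Result: 001111010111000 (decimal 7864)
Equivalent: 5079 << 3 = 5079 × 2^3 = 40632, truncated to 15 bits = 7864



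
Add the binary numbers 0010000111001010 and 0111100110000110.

Add column by column from the right: bit + bit + carry-in; write the sum mod 2, carry 1 when the sum is 2 or 3.
carry:  1100001100011100
        0010000111001010
+       0111100110000110
------------------------
       01001101101010000
(the carry out of the leftmost column, 0, becomes the leading bit)
Decimal check:
  0010000111001010 = 8192 + 256 + 128 + 64 + 8 + 2 = 8650
  0111100110000110 = 16384 + 8192 + 4096 + 2048 + 256 + 128 + 4 + 2 = 31110
  8650 + 31110 = 39760, and 01001101101010000 = 32768 + 4096 + 2048 + 512 + 256 + 64 + 16 = 39760 ✓



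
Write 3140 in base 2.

Using repeated division by 2:
3140 ÷ 2 = 1570 remainder 0
1570 ÷ 2 = 785 remainder 0
785 ÷ 2 = 392 remainder 1
392 ÷ 2 = 196 remainder 0
196 ÷ 2 = 98 remainder 0
98 ÷ 2 = 49 remainder 0
49 ÷ 2 = 24 remainder 1
24 ÷ 2 = 12 remainder 0
12 ÷ 2 = 6 remainder 0
6 ÷ 2 = 3 remainder 0
3 ÷ 2 = 1 remainder 1
1 ÷ 2 = 0 remainder 1
Reading remainders bottom to top: 110001000100



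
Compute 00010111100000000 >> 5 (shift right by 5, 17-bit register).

Original: 00010111100000000 (decimal 12032)
Shift right by 5 positions
Drop the 5 low bits; fill with zeros on the left
Result: 00000000101111000 (decimal 376)
Equivalent: 12032 >> 5 = 12032 ÷ 2^5 = 376



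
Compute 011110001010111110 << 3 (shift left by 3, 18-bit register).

Original: 011110001010111110 (decimal 123582)
Shift left by 3 positions
Append 3 zeros on the right and drop the 3 high bits that overflow the 18-bit width
Result: 110001010111110000 (decimal 202224)
Equivalent: 123582 << 3 = 123582 × 2^3 = 988656, truncated to 18 bits = 202224



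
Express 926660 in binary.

Using repeated division by 2:
926660 ÷ 2 = 463330 remainder 0
463330 ÷ 2 = 231665 remainder 0
231665 ÷ 2 = 115832 remainder 1
115832 ÷ 2 = 57916 remainder 0
57916 ÷ 2 = 28958 remainder 0
28958 ÷ 2 = 14479 remainder 0
14479 ÷ 2 = 7239 remainder 1
7239 ÷ 2 = 3619 remainder 1
3619 ÷ 2 = 1809 remainder 1
1809 ÷ 2 = 904 remainder 1
904 ÷ 2 = 452 remainder 0
452 ÷ 2 = 226 remainder 0
226 ÷ 2 = 113 remainder 0
113 ÷ 2 = 56 remainder 1
56 ÷ 2 = 28 remainder 0
28 ÷ 2 = 14 remainder 0
14 ÷ 2 = 7 remainder 0
7 ÷ 2 = 3 remainder 1
3 ÷ 2 = 1 remainder 1
1 ÷ 2 = 0 remainder 1
Reading remainders bottom to top: 11100010001111000100



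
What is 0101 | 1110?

OR: 1 when either bit is 1
  0101
| 1110
------
  1111
Decimal: 5 | 14 = 15



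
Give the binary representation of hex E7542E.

Convert each hex digit to 4 bits:
  E = 1110
  7 = 0111
  5 = 0101
  4 = 0100
  2 = 0010
  E = 1110
Concatenate: 111001110101010000101110



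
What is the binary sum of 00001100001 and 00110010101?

Add column by column from the right: bit + bit + carry-in; write the sum mod 2, carry 1 when the sum is 2 or 3.
carry:  00000000010
        00001100001
+       00110010101
-------------------
       000111110110
(the carry out of the leftmost column, 0, becomes the leading bit)
Decimal check:
  00001100001 = 64 + 32 + 1 = 97
  00110010101 = 256 + 128 + 16 + 4 + 1 = 405
  97 + 405 = 502, and 000111110110 = 256 + 128 + 64 + 32 + 16 + 4 + 2 = 502 ✓



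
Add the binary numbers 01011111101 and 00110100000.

Add column by column from the right: bit + bit + carry-in; write the sum mod 2, carry 1 when the sum is 2 or 3.
carry:  11111000000
        01011111101
+       00110100000
-------------------
       010010011101
(the carry out of the leftmost column, 0, becomes the leading bit)
Decimal check:
  01011111101 = 512 + 128 + 64 + 32 + 16 + 8 + 4 + 1 = 765
  00110100000 = 256 + 128 + 32 = 416
  765 + 416 = 1181, and 010010011101 = 1024 + 128 + 16 + 8 + 4 + 1 = 1181 ✓



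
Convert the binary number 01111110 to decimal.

Sum of powers of 2 for each 1-bit:
2^1 + 2^2 + 2^3 + 2^4 + 2^5 + 2^6
= 2 + 4 + 8 + 16 + 32 + 64
= 126



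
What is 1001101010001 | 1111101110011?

OR: 1 when either bit is 1
  1001101010001
| 1111101110011
---------------
  1111101110011
Decimal: 4945 | 8051 = 8051



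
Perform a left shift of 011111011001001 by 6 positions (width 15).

Original: 011111011001001 (decimal 16073)
Shift left by 6 positions
Append 6 zeros on the right and drop the 6 high bits that overflow the 15-bit width
Result: 011001001000000 (decimal 12864)
Equivalent: 16073 << 6 = 16073 × 2^6 = 1028672, truncated to 15 bits = 12864



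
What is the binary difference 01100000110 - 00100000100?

Method 1 - Direct subtraction (column by column from the right: bit − bit − borrow-in; if negative, add 2 and borrow 1 from the next column):
borrow: 00000000000
        01100000110
-       00100000100
-------------------
        01000000010

Method 2 - Add two's complement:
Two's complement of 00100000100: invert → 11011111011, add 1 → 11011111100
  01100000110
+ 11011111100
-------------
 101000000010  (end carry out of the top bit = 1)
Discarding the end carry: 01000000010
Decimal check:
  01100000110 = 512 + 256 + 4 + 2 = 774
  00100000100 = 256 + 4 = 260
  774 - 260 = 514, and 01000000010 = 512 + 2 = 514 ✓



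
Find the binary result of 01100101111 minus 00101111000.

Method 1 - Direct subtraction (column by column from the right: bit − bit − borrow-in; if negative, add 2 and borrow 1 from the next column):
borrow: 01111100000
        01100101111
-       00101111000
-------------------
        00110110111

Method 2 - Add two's complement:
Two's complement of 00101111000: invert → 11010000111, add 1 → 11010001000
  01100101111
+ 11010001000
-------------
 100110110111  (end carry out of the top bit = 1)
Discarding the end carry: 00110110111
Decimal check:
  01100101111 = 512 + 256 + 32 + 8 + 4 + 2 + 1 = 815
  00101111000 = 256 + 64 + 32 + 16 + 8 = 376
  815 - 376 = 439, and 00110110111 = 256 + 128 + 32 + 16 + 4 + 2 + 1 = 439 ✓



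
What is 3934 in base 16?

Using repeated division by 16 (digits 10–15 are A–F):
3934 ÷ 16 = 245 remainder 14 (E)
245 ÷ 16 = 15 remainder 5
15 ÷ 16 = 0 remainder 15 (F)
Reading remainders bottom to top: F5E



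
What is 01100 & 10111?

AND: 1 only when both bits are 1
  01100
& 10111
-------
  00100
Decimal: 12 & 23 = 4



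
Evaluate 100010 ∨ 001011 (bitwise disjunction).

OR: 1 when either bit is 1
  100010
| 001011
--------
  101011
Decimal: 34 | 11 = 43



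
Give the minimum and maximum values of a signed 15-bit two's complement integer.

For 15-bit two's complement:
Minimum: -2^14 = -16384
Maximum: 2^14 - 1 = 16383



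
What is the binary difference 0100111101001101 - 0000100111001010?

Method 1 - Direct subtraction (column by column from the right: bit − bit − borrow-in; if negative, add 2 and borrow 1 from the next column):
borrow: 0000001100000100
        0100111101001101
-       0000100111001010
------------------------
        0100010110000011

Method 2 - Add two's complement:
Two's complement of 0000100111001010: invert → 1111011000110101, add 1 → 1111011000110110
  0100111101001101
+ 1111011000110110
------------------
 10100010110000011  (end carry out of the top bit = 1)
Discarding the end carry: 0100010110000011
Decimal check:
  0100111101001101 = 16384 + 2048 + 1024 + 512 + 256 + 64 + 8 + 4 + 1 = 20301
  0000100111001010 = 2048 + 256 + 128 + 64 + 8 + 2 = 2506
  20301 - 2506 = 17795, and 0100010110000011 = 16384 + 1024 + 256 + 128 + 2 + 1 = 17795 ✓



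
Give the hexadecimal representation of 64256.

Using repeated division by 16 (digits 10–15 are A–F):
64256 ÷ 16 = 4016 remainder 0
4016 ÷ 16 = 251 remainder 0
251 ÷ 16 = 15 remainder 11 (B)
15 ÷ 16 = 0 remainder 15 (F)
Reading remainders bottom to top: FB00



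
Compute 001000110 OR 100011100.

OR: 1 when either bit is 1
  001000110
| 100011100
-----------
  101011110
Decimal: 70 | 284 = 350



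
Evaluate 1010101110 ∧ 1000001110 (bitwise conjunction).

AND: 1 only when both bits are 1
  1010101110
& 1000001110
------------
  1000001110
Decimal: 686 & 526 = 526



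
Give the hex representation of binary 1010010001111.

Group into 4-bit nibbles from right:
  0001 = 1
  0100 = 4
  1000 = 8
  1111 = F
Result: 148F



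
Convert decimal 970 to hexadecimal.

Using repeated division by 16 (digits 10–15 are A–F):
970 ÷ 16 = 60 remainder 10 (A)
60 ÷ 16 = 3 remainder 12 (C)
3 ÷ 16 = 0 remainder 3
Reading remainders bottom to top: 3CA



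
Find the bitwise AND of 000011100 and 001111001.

AND: 1 only when both bits are 1
  000011100
& 001111001
-----------
  000011000
Decimal: 28 & 121 = 24



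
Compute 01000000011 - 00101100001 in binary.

Method 1 - Direct subtraction (column by column from the right: bit − bit − borrow-in; if negative, add 2 and borrow 1 from the next column):
borrow: 01111000000
        01000000011
-       00101100001
-------------------
        00010100010

Method 2 - Add two's complement:
Two's complement of 00101100001: invert → 11010011110, add 1 → 11010011111
  01000000011
+ 11010011111
-------------
 100010100010  (end carry out of the top bit = 1)
Discarding the end carry: 00010100010
Decimal check:
  01000000011 = 512 + 2 + 1 = 515
  00101100001 = 256 + 64 + 32 + 1 = 353
  515 - 353 = 162, and 00010100010 = 128 + 32 + 2 = 162 ✓

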